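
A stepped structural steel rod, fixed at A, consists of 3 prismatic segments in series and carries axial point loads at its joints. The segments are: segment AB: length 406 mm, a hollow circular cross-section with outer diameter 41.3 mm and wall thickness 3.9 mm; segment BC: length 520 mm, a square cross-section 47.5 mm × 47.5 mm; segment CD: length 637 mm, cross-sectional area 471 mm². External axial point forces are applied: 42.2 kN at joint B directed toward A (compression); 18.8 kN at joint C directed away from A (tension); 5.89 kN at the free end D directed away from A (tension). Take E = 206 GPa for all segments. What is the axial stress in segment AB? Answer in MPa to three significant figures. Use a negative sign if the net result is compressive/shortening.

-38.2 MPa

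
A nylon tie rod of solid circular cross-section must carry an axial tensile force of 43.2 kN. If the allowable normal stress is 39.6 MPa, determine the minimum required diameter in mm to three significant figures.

37.3 mm

Required area A ≥ P/σ_allow = 43200/39.6 = 1091 mm².
For a solid circular section, d ≥ √(4A/π) = 37.27 mm.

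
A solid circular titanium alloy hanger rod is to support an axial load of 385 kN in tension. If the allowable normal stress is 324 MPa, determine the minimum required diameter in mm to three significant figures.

Required area A ≥ P/σ_allow = 385000/324 = 1188 mm².
For a solid circular section, d ≥ √(4A/π) = 38.9 mm.

38.9 mm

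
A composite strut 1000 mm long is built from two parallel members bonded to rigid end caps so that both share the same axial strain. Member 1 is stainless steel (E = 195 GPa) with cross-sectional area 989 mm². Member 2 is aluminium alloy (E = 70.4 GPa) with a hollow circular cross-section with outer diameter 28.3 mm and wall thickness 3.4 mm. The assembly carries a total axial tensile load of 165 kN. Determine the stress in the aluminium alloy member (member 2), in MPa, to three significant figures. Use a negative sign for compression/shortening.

54.9 MPa

A_2 = 266 mm².
Equal strain + equilibrium ⇒ each member carries load in proportion to AE: A₁E₁ = 192900000 N, A₂E₂ = 18720000 N, ΣAE = 211600000 N.
σ₂ = P·E₂/ΣAE = 165000·70400/211600000 = 54.9 MPa.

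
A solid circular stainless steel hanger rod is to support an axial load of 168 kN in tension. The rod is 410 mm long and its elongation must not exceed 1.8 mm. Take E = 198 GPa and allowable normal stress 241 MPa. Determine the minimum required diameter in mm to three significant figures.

Required area A ≥ P/σ_allow = 168000/241 = 697.1 mm².
For a solid circular section, d ≥ √(4A/π) = 29.79 mm.
Elongation limit: A ≥ PL/(Eδ_allow) = 168000·410/(198000·1.8) = 193.3 mm² ⇒ d ≥ 15.69 mm.
The stress limit governs.

29.8 mm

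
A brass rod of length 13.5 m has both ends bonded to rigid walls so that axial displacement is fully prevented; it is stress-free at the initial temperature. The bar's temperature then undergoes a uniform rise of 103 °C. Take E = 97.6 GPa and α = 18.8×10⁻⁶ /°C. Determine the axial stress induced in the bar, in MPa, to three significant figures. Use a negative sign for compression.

Free thermal expansion αLΔT = 18.8e-6 · 13500 · 103 = 26.14 mm.
The walls impose strain ε = −(26.14)/13500 = -1.9364e-03; σ = Eε = 97600 · -1.9364e-03 = -189 MPa.

-189 MPa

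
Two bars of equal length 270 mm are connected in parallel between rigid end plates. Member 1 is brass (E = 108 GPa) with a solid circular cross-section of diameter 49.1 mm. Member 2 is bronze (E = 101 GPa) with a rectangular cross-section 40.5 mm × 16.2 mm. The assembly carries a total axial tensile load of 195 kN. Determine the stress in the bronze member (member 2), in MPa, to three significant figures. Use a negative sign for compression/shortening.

A_1 = 1893 mm².
A_2 = 656.1 mm².
Equal strain + equilibrium ⇒ each member carries load in proportion to AE: A₁E₁ = 204500000 N, A₂E₂ = 66270000 N, ΣAE = 270800000 N.
σ₂ = P·E₂/ΣAE = 195000·101000/270800000 = 72.74 MPa.

72.7 MPa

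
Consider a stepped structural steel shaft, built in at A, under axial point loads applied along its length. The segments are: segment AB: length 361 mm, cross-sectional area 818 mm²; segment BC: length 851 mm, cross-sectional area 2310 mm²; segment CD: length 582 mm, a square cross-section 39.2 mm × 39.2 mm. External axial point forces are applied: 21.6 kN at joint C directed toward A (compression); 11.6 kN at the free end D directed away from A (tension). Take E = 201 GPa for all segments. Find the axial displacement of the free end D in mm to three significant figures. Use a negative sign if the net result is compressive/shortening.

-0.0184 mm

Internal axial forces (sectioning from the free end, tension +): N_CD = 11.6 kN, N_BC = -10 kN, N_AB = -10 kN.
A_CD = 1537 mm².
δ_AB = -10000·361/(818·201000) = -0.02196 mm
δ_BC = -10000·851/(2310·201000) = -0.01833 mm
δ_CD = 11600·582/(1537·201000) = 0.02186 mm
δ = Σδ_i = -0.01843 mm.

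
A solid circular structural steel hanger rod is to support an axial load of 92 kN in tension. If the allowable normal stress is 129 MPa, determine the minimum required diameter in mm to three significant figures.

30.1 mm

Required area A ≥ P/σ_allow = 92000/129 = 713.2 mm².
For a solid circular section, d ≥ √(4A/π) = 30.13 mm.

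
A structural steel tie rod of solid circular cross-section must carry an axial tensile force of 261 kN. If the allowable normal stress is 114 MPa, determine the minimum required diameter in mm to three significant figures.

54.0 mm

Required area A ≥ P/σ_allow = 261000/114 = 2289 mm².
For a solid circular section, d ≥ √(4A/π) = 53.99 mm.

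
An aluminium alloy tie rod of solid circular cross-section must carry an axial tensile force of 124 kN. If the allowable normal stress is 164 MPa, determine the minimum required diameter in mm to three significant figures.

31.0 mm

Required area A ≥ P/σ_allow = 124000/164 = 756.1 mm².
For a solid circular section, d ≥ √(4A/π) = 31.03 mm.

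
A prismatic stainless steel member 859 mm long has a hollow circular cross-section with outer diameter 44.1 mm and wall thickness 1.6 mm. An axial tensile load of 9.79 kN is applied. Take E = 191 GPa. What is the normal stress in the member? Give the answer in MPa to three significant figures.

A = 213.6 mm².
σ = N/A = 9790/213.6 = 45.83 MPa.

45.8 MPa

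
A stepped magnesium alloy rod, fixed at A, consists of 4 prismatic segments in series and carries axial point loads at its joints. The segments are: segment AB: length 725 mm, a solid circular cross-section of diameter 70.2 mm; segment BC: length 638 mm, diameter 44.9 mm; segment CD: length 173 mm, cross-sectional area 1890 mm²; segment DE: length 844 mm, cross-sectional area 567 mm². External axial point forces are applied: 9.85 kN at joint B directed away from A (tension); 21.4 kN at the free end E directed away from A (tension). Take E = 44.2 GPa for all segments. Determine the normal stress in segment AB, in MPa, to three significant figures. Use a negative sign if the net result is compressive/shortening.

Internal axial forces (sectioning from the free end, tension +): N_DE = 21.4 kN, N_CD = 21.4 kN, N_BC = 21.4 kN, N_AB = 31.25 kN.
A_AB = 3870 mm².
σ_AB = N_AB/A_AB = 31250/3870 = 8.074 MPa.

8.07 MPa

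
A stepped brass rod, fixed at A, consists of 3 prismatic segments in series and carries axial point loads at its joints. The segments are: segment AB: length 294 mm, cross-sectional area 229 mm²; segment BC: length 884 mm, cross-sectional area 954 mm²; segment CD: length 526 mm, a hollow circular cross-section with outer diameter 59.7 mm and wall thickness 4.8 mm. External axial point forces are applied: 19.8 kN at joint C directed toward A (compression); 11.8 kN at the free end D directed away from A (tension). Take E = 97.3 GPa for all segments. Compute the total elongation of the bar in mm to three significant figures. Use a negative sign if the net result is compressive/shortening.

-0.105 mm

Internal axial forces (sectioning from the free end, tension +): N_CD = 11.8 kN, N_BC = -8 kN, N_AB = -8 kN.
A_CD = 827.9 mm².
δ_AB = -8000·294/(229·97300) = -0.1056 mm
δ_BC = -8000·884/(954·97300) = -0.07619 mm
δ_CD = 11800·526/(827.9·97300) = 0.07705 mm
δ = Σδ_i = -0.1047 mm.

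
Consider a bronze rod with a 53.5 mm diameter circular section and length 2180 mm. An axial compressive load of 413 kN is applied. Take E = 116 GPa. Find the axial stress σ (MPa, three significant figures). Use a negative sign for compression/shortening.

A = 2248 mm².
σ = N/A = -413000/2248 = -183.7 MPa.

-184 MPa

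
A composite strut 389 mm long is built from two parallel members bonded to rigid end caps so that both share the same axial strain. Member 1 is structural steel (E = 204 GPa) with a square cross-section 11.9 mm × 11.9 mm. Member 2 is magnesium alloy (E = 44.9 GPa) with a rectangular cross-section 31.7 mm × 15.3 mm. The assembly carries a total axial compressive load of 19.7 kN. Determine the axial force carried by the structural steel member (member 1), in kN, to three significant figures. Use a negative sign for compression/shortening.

A_1 = 141.6 mm².
A_2 = 485 mm².
Equal strain + equilibrium ⇒ each member carries load in proportion to AE: A₁E₁ = 28890000 N, A₂E₂ = 21780000 N, ΣAE = 50670000 N.
F₁ = P·A₁E₁/ΣAE = -19700·28890000/50670000 = -11230 N.

-11.2 kN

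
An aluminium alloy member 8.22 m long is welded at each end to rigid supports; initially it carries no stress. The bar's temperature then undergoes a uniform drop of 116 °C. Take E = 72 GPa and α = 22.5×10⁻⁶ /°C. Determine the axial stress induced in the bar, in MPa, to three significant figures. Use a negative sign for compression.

Free thermal expansion αLΔT = 22.5e-6 · 8220 · -116 = -21.45 mm.
The walls impose strain ε = −(-21.45)/8220 = 2.6100e-03; σ = Eε = 72000 · 2.6100e-03 = 187.9 MPa.

188 MPa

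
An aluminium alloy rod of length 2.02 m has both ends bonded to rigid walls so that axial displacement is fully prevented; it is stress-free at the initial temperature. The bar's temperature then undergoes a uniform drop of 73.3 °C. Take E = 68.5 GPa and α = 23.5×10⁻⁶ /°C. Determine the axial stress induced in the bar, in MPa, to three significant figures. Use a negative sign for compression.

Free thermal expansion αLΔT = 23.5e-6 · 2020 · -73.3 = -3.48 mm.
The walls impose strain ε = −(-3.48)/2020 = 1.7225e-03; σ = Eε = 68500 · 1.7225e-03 = 118 MPa.

118 MPa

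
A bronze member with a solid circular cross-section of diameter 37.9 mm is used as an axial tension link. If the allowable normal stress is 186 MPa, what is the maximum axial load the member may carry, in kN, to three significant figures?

210 kN

A = 1128 mm².
P_max = σ_allow · A = 186 · 1128 = 209800 N = 209.8 kN.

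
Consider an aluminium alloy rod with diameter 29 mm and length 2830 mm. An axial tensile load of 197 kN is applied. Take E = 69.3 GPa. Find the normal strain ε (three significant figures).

0.00430

A = 660.5 mm².
σ = N/A = 298.2 MPa; ε = σ/E = 298.2/69300 = 4.304e-03.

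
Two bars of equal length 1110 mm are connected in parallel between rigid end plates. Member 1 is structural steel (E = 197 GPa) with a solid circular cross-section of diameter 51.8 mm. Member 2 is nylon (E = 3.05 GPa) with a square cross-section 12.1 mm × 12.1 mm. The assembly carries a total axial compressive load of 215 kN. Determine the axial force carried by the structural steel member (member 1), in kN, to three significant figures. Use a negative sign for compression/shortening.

A_1 = 2107 mm².
A_2 = 146.4 mm².
Equal strain + equilibrium ⇒ each member carries load in proportion to AE: A₁E₁ = 415200000 N, A₂E₂ = 446600 N, ΣAE = 415600000 N.
F₁ = P·A₁E₁/ΣAE = -215000·415200000/415600000 = -214800 N.

-215 kN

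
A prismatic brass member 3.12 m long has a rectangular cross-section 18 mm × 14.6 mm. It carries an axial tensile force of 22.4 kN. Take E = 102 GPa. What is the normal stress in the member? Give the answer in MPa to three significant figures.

A = 262.8 mm².
σ = N/A = 22400/262.8 = 85.24 MPa.

85.2 MPa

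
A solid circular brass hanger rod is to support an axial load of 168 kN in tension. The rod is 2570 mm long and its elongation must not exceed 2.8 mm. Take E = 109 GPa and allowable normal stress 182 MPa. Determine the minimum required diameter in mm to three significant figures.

Required area A ≥ P/σ_allow = 168000/182 = 923.1 mm².
For a solid circular section, d ≥ √(4A/π) = 34.28 mm.
Elongation limit: A ≥ PL/(Eδ_allow) = 168000·2570/(109000·2.8) = 1415 mm² ⇒ d ≥ 42.44 mm.
The elongation limit governs.

42.4 mm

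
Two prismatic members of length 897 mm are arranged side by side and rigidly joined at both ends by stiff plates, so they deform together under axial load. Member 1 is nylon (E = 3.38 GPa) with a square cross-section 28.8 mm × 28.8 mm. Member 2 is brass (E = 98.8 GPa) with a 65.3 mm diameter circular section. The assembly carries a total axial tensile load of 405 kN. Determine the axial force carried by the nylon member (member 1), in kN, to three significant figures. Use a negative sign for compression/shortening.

3.40 kN

A_1 = 829.4 mm².
A_2 = 3349 mm².
Equal strain + equilibrium ⇒ each member carries load in proportion to AE: A₁E₁ = 2804000 N, A₂E₂ = 330900000 N, ΣAE = 333700000 N.
F₁ = P·A₁E₁/ΣAE = 405000·2804000/333700000 = 3403 N.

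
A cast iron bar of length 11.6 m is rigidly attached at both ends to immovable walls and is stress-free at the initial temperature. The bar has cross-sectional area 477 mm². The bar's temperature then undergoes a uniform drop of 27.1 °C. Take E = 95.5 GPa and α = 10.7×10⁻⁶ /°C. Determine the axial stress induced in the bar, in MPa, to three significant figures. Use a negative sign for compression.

27.7 MPa

Free thermal expansion αLΔT = 10.7e-6 · 11600 · -27.1 = -3.364 mm.
The walls impose strain ε = −(-3.364)/11600 = 2.8997e-04; σ = Eε = 95500 · 2.8997e-04 = 27.69 MPa.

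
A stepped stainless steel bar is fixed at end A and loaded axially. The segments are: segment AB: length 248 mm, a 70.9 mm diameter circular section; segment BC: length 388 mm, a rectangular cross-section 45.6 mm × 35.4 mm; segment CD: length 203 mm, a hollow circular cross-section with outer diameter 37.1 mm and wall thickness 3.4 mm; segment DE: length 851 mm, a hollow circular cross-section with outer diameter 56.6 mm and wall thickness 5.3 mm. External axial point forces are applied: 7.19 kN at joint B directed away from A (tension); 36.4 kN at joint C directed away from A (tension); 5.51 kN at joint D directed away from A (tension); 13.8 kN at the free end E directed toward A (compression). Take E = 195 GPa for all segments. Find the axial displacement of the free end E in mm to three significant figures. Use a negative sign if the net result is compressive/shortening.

-0.0485 mm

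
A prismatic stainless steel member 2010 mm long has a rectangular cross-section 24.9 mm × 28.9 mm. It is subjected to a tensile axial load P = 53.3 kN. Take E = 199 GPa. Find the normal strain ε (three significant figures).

3.72e-04

A = 719.6 mm².
σ = N/A = 74.07 MPa; ε = σ/E = 74.07/199000 = 3.722e-04.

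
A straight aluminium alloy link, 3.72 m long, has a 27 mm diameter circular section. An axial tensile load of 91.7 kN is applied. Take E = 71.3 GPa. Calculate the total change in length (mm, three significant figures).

8.36 mm

A = 572.6 mm².
δ_mech = NL/(AE) = 91700·3720/(572.6·71300) = 8.356 mm.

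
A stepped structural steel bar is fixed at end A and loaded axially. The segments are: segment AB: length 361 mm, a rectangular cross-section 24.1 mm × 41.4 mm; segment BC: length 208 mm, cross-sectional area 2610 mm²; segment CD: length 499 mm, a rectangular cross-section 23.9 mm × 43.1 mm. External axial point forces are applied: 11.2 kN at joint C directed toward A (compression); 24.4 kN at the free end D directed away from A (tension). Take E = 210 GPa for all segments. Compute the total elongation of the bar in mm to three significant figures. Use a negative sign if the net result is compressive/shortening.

0.0840 mm

Internal axial forces (sectioning from the free end, tension +): N_CD = 24.4 kN, N_BC = 13.2 kN, N_AB = 13.2 kN.
A_AB = 997.7 mm².
A_CD = 1030 mm².
δ_AB = 13200·361/(997.7·210000) = 0.02274 mm
δ_BC = 13200·208/(2610·210000) = 0.005009 mm
δ_CD = 24400·499/(1030·210000) = 0.05629 mm
δ = Σδ_i = 0.08404 mm.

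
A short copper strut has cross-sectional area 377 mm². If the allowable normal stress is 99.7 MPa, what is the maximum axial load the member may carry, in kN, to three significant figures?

37.6 kN

P_max = σ_allow · A = 99.7 · 377 = 37590 N = 37.59 kN.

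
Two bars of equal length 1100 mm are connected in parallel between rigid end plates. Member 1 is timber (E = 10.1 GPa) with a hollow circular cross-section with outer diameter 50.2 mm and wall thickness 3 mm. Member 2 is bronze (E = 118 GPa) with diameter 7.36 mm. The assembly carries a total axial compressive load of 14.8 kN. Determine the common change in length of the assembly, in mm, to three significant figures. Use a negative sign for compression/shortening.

A_1 = 444.8 mm².
A_2 = 42.54 mm².
Equal strain + equilibrium ⇒ each member carries load in proportion to AE: A₁E₁ = 4493000 N, A₂E₂ = 5020000 N, ΣAE = 9513000 N.
δ = PL/ΣAE = -14800·1100/9513000 = -1.711 mm.

-1.71 mm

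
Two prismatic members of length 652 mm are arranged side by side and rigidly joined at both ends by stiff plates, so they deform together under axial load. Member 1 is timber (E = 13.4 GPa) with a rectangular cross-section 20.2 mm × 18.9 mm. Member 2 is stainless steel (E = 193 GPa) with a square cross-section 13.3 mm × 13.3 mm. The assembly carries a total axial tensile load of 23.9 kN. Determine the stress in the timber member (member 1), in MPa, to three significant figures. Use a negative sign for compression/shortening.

A_1 = 381.8 mm².
A_2 = 176.9 mm².
Equal strain + equilibrium ⇒ each member carries load in proportion to AE: A₁E₁ = 5116000 N, A₂E₂ = 34140000 N, ΣAE = 39260000 N.
σ₁ = P·E₁/ΣAE = 23900·13400/39260000 = 8.158 MPa.

8.16 MPa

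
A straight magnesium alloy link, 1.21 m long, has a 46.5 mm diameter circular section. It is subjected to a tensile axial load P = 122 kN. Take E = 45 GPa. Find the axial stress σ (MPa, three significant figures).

71.8 MPa

A = 1698 mm².
σ = N/A = 122000/1698 = 71.84 MPa.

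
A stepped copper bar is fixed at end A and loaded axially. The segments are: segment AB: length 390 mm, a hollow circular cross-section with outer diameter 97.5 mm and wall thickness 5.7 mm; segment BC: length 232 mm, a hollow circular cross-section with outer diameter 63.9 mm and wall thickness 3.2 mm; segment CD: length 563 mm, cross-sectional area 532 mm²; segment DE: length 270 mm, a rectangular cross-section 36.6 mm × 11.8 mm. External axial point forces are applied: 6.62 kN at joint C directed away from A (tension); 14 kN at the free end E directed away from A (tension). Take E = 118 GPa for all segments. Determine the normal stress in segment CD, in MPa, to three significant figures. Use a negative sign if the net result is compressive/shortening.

26.3 MPa

Internal axial forces (sectioning from the free end, tension +): N_DE = 14 kN, N_CD = 14 kN, N_BC = 20.62 kN, N_AB = 20.62 kN.
σ_CD = N_CD/A_CD = 14000/532 = 26.32 MPa.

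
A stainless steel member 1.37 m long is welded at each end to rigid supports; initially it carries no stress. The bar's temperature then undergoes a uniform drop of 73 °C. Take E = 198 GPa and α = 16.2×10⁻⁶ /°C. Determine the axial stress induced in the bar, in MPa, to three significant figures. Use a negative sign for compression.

234 MPa

Free thermal expansion αLΔT = 16.2e-6 · 1370 · -73 = -1.62 mm.
The walls impose strain ε = −(-1.62)/1370 = 1.1826e-03; σ = Eε = 198000 · 1.1826e-03 = 234.2 MPa.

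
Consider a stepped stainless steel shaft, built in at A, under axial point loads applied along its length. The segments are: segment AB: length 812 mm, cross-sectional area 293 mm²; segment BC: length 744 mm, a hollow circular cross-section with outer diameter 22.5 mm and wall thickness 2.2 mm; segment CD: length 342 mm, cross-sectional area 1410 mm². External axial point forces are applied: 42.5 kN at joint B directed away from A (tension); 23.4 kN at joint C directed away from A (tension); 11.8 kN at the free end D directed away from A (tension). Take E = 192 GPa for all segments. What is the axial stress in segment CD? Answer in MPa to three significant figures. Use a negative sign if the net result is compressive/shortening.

Internal axial forces (sectioning from the free end, tension +): N_CD = 11.8 kN, N_BC = 35.2 kN, N_AB = 77.7 kN.
σ_CD = N_CD/A_CD = 11800/1410 = 8.369 MPa.

8.37 MPa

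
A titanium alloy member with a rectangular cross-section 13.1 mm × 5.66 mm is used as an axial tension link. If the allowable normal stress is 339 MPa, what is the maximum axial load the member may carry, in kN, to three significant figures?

A = 74.15 mm².
P_max = σ_allow · A = 339 · 74.15 = 25140 N = 25.14 kN.

25.1 kN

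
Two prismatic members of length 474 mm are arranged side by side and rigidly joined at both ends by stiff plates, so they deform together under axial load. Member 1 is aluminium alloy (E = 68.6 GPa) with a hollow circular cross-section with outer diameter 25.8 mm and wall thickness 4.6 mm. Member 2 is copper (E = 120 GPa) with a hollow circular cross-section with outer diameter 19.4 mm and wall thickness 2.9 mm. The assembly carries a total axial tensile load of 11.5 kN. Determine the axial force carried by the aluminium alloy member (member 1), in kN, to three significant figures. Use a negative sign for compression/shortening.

6.19 kN

A_1 = 306.4 mm².
A_2 = 150.3 mm².
Equal strain + equilibrium ⇒ each member carries load in proportion to AE: A₁E₁ = 21020000 N, A₂E₂ = 18040000 N, ΣAE = 39060000 N.
F₁ = P·A₁E₁/ΣAE = 11500·21020000/39060000 = 6188 N.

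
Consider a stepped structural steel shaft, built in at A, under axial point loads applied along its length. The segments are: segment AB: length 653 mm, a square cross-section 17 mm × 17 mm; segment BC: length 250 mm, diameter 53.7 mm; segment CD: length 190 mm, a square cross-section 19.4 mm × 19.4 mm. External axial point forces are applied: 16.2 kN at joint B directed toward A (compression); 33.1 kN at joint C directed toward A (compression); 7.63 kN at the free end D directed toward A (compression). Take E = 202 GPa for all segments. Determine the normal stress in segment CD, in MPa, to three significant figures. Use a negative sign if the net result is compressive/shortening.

Internal axial forces (sectioning from the free end, tension +): N_CD = -7.63 kN, N_BC = -40.73 kN, N_AB = -56.93 kN.
A_CD = 376.4 mm².
σ_CD = N_CD/A_CD = -7630/376.4 = -20.27 MPa.

-20.3 MPa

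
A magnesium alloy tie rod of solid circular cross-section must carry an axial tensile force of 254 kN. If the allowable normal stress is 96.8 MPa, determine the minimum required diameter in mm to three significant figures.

Required area A ≥ P/σ_allow = 254000/96.8 = 2624 mm².
For a solid circular section, d ≥ √(4A/π) = 57.8 mm.

57.8 mm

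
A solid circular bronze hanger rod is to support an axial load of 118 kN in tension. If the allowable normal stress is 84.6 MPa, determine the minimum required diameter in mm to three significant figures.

Required area A ≥ P/σ_allow = 118000/84.6 = 1395 mm².
For a solid circular section, d ≥ √(4A/π) = 42.14 mm.

42.1 mm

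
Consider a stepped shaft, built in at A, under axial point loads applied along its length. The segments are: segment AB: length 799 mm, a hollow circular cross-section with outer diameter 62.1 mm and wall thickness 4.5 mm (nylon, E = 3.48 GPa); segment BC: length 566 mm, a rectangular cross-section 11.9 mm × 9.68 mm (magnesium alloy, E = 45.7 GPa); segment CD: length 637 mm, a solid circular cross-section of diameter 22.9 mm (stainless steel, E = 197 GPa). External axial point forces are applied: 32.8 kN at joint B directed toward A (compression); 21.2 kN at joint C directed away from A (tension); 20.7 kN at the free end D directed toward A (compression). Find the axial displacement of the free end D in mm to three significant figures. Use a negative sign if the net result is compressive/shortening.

Internal axial forces (sectioning from the free end, tension +): N_CD = -20.7 kN, N_BC = 0.5 kN, N_AB = -32.3 kN.
A_AB = 814.3 mm².
A_BC = 115.2 mm².
A_CD = 411.9 mm².
δ_AB = -32300·799/(814.3·3480) = -9.107 mm
δ_BC = 500·566/(115.2·45700) = 0.05376 mm
δ_CD = -20700·637/(411.9·197000) = -0.1625 mm
δ = Σδ_i = -9.216 mm.

-9.22 mm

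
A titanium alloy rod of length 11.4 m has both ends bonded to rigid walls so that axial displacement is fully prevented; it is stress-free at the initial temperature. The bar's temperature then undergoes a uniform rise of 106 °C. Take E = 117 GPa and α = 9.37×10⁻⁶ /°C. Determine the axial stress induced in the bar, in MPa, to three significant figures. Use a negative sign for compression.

-116 MPa

Free thermal expansion αLΔT = 9.37e-6 · 11400 · 106 = 11.32 mm.
The walls impose strain ε = −(11.32)/11400 = -9.9322e-04; σ = Eε = 117000 · -9.9322e-04 = -116.2 MPa.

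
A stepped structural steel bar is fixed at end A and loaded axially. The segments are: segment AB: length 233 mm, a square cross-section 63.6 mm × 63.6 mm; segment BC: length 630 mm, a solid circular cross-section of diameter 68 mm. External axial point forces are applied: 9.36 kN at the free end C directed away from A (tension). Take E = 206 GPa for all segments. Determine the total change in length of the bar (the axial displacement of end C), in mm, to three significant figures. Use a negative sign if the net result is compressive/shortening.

Internal axial forces (sectioning from the free end, tension +): N_BC = 9.36 kN, N_AB = 9.36 kN.
A_AB = 4045 mm².
A_BC = 3632 mm².
δ_AB = 9360·233/(4045·206000) = 0.002617 mm
δ_BC = 9360·630/(3632·206000) = 0.007882 mm
δ = Σδ_i = 0.0105 mm.

0.0105 mm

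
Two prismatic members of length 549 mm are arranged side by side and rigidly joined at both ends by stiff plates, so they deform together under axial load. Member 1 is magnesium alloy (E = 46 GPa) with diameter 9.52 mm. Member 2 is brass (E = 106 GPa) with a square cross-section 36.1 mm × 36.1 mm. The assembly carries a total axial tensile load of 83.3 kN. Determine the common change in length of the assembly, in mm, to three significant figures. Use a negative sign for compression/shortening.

0.323 mm

A_1 = 71.18 mm².
A_2 = 1303 mm².
Equal strain + equilibrium ⇒ each member carries load in proportion to AE: A₁E₁ = 3274000 N, A₂E₂ = 138100000 N, ΣAE = 141400000 N.
δ = PL/ΣAE = 83300·549/141400000 = 0.3234 mm.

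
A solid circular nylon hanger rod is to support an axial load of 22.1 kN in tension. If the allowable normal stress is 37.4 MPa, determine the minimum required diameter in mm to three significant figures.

27.4 mm

Required area A ≥ P/σ_allow = 22100/37.4 = 590.9 mm².
For a solid circular section, d ≥ √(4A/π) = 27.43 mm.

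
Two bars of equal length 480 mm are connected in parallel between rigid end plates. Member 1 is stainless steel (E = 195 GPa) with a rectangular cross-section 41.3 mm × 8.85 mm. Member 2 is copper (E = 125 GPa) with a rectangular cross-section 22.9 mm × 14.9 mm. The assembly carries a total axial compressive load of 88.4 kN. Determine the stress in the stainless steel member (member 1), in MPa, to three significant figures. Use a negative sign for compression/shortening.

A_1 = 365.5 mm².
A_2 = 341.2 mm².
Equal strain + equilibrium ⇒ each member carries load in proportion to AE: A₁E₁ = 71270000 N, A₂E₂ = 42650000 N, ΣAE = 113900000 N.
σ₁ = P·E₁/ΣAE = -88400·195000/113900000 = -151.3 MPa.

-151 MPa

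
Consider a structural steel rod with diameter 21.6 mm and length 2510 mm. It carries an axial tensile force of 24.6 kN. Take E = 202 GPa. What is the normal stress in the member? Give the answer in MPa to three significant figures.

A = 366.4 mm².
σ = N/A = 24600/366.4 = 67.13 MPa.

67.1 MPa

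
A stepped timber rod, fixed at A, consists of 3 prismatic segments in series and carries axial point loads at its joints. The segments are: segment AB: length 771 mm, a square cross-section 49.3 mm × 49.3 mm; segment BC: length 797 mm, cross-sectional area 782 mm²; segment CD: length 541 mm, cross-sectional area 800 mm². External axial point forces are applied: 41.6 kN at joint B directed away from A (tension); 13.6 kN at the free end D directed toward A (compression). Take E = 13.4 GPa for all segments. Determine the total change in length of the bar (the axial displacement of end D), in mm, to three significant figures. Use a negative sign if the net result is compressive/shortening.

Internal axial forces (sectioning from the free end, tension +): N_CD = -13.6 kN, N_BC = -13.6 kN, N_AB = 28 kN.
A_AB = 2430 mm².
δ_AB = 28000·771/(2430·13400) = 0.6628 mm
δ_BC = -13600·797/(782·13400) = -1.034 mm
δ_CD = -13600·541/(800·13400) = -0.6863 mm
δ = Σδ_i = -1.058 mm.

-1.06 mm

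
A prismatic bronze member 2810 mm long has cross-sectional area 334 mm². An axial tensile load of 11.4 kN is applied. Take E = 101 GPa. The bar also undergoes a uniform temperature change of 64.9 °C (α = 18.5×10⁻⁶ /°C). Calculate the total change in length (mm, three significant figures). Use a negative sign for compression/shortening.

δ_mech = NL/(AE) = 11400·2810/(334·101000) = 0.9496 mm.
δ_thermal = αLΔT = 18.5e-6·2810·64.9 = 3.374 mm.
δ = δ_mech + δ_thermal = 4.323 mm.

4.32 mm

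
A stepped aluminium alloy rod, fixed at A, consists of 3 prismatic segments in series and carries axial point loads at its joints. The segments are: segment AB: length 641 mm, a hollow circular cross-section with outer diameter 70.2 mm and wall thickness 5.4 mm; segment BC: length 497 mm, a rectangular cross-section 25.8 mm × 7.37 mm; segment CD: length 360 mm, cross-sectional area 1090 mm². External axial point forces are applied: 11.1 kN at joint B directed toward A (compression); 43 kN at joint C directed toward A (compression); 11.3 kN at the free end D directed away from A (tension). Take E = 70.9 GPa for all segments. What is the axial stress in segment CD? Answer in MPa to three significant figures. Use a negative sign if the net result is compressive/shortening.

Internal axial forces (sectioning from the free end, tension +): N_CD = 11.3 kN, N_BC = -31.7 kN, N_AB = -42.8 kN.
σ_CD = N_CD/A_CD = 11300/1090 = 10.37 MPa.

10.4 MPa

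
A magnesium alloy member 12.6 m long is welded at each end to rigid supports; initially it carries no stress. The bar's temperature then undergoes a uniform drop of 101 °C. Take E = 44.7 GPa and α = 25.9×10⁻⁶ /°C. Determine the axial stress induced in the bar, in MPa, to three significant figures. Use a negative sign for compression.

117 MPa

Free thermal expansion αLΔT = 25.9e-6 · 12600 · -101 = -32.96 mm.
The walls impose strain ε = −(-32.96)/12600 = 2.6159e-03; σ = Eε = 44700 · 2.6159e-03 = 116.9 MPa.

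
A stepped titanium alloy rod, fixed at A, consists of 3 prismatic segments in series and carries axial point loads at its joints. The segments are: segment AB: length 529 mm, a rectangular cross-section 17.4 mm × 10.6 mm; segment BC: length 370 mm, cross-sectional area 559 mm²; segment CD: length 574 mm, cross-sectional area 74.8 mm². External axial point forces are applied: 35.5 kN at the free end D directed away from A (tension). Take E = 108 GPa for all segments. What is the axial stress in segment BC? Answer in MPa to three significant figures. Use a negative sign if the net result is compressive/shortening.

63.5 MPa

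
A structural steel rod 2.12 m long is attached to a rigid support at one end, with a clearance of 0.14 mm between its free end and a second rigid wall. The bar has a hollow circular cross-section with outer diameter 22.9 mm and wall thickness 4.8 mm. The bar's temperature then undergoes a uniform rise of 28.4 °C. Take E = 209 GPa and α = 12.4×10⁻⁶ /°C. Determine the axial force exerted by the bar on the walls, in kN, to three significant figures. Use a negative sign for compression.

-16.3 kN

Free thermal expansion αLΔT = 12.4e-6 · 2120 · 28.4 = 0.7466 mm.
The walls engage after the gap closes; constrained expansion = 0.7466 − 0.14 = 0.6066 mm.
The walls impose strain ε = −(0.6066)/2120 = -2.8612e-04; σ = Eε = 209000 · -2.8612e-04 = -59.8 MPa.
Wall reaction R = σ·A = -59.8·272.9 = -16320 N = -16.32 kN.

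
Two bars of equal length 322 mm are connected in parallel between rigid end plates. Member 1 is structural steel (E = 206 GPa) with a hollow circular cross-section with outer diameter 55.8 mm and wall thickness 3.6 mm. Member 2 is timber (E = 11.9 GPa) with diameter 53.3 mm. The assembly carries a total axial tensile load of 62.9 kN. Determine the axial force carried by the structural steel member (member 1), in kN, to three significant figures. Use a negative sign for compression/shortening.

51.6 kN

A_1 = 590.4 mm².
A_2 = 2231 mm².
Equal strain + equilibrium ⇒ each member carries load in proportion to AE: A₁E₁ = 121600000 N, A₂E₂ = 26550000 N, ΣAE = 148200000 N.
F₁ = P·A₁E₁/ΣAE = 62900·121600000/148200000 = 51630 N.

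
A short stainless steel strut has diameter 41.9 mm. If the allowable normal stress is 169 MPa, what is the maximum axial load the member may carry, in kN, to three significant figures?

A = 1379 mm².
P_max = σ_allow · A = 169 · 1379 = 233000 N = 233 kN.

233 kN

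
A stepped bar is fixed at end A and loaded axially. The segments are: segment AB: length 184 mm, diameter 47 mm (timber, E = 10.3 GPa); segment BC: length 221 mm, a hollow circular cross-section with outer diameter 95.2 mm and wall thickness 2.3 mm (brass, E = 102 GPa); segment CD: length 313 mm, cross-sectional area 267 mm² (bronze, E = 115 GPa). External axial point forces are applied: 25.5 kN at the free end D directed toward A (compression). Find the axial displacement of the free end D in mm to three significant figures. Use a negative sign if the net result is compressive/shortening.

-0.605 mm

Internal axial forces (sectioning from the free end, tension +): N_CD = -25.5 kN, N_BC = -25.5 kN, N_AB = -25.5 kN.
A_AB = 1735 mm².
A_BC = 671.3 mm².
δ_AB = -25500·184/(1735·10300) = -0.2626 mm
δ_BC = -25500·221/(671.3·102000) = -0.08231 mm
δ_CD = -25500·313/(267·115000) = -0.2599 mm
δ = Σδ_i = -0.6048 mm.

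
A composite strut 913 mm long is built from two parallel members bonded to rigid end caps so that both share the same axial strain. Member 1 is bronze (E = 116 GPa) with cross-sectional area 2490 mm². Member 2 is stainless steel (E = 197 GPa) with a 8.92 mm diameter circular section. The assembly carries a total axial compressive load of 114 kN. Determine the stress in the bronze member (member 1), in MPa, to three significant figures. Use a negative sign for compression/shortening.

-43.9 MPa

A_2 = 62.49 mm².
Equal strain + equilibrium ⇒ each member carries load in proportion to AE: A₁E₁ = 288800000 N, A₂E₂ = 12310000 N, ΣAE = 301200000 N.
σ₁ = P·E₁/ΣAE = -114000·116000/301200000 = -43.91 MPa.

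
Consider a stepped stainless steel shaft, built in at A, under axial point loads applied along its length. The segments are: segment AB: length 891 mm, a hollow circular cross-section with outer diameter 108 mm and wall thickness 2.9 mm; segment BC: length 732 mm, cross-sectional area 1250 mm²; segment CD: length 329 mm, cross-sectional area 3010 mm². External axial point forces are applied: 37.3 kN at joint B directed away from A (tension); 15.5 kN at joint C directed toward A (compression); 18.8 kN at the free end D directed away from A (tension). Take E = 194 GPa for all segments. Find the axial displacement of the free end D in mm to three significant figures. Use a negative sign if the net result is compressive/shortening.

Internal axial forces (sectioning from the free end, tension +): N_CD = 18.8 kN, N_BC = 3.3 kN, N_AB = 40.6 kN.
A_AB = 957.5 mm².
δ_AB = 40600·891/(957.5·194000) = 0.1947 mm
δ_BC = 3300·732/(1250·194000) = 0.009961 mm
δ_CD = 18800·329/(3010·194000) = 0.01059 mm
δ = Σδ_i = 0.2153 mm.

0.215 mm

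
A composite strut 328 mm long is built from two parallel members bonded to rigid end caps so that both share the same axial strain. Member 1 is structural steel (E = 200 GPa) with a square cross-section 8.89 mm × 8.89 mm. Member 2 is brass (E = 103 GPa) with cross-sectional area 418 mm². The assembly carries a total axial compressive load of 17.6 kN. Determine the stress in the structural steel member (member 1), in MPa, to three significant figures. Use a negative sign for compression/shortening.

A_1 = 79.03 mm².
Equal strain + equilibrium ⇒ each member carries load in proportion to AE: A₁E₁ = 15810000 N, A₂E₂ = 43050000 N, ΣAE = 58860000 N.
σ₁ = P·E₁/ΣAE = -17600·200000/58860000 = -59.8 MPa.

-59.8 MPa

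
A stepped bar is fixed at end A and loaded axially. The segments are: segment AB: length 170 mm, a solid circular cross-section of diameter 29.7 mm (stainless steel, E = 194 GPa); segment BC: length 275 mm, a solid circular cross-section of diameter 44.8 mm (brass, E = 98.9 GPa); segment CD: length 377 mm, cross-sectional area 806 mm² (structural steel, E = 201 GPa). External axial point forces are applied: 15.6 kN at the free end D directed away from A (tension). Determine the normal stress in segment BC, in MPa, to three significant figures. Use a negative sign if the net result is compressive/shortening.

Internal axial forces (sectioning from the free end, tension +): N_CD = 15.6 kN, N_BC = 15.6 kN, N_AB = 15.6 kN.
A_BC = 1576 mm².
σ_BC = N_BC/A_BC = 15600/1576 = 9.896 MPa.

9.90 MPa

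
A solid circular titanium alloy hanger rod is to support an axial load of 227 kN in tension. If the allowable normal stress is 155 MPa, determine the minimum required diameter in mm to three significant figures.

43.2 mm

Required area A ≥ P/σ_allow = 227000/155 = 1465 mm².
For a solid circular section, d ≥ √(4A/π) = 43.18 mm.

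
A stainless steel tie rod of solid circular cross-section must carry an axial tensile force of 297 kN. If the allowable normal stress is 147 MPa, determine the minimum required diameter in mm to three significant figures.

Required area A ≥ P/σ_allow = 297000/147 = 2020 mm².
For a solid circular section, d ≥ √(4A/π) = 50.72 mm.

50.7 mm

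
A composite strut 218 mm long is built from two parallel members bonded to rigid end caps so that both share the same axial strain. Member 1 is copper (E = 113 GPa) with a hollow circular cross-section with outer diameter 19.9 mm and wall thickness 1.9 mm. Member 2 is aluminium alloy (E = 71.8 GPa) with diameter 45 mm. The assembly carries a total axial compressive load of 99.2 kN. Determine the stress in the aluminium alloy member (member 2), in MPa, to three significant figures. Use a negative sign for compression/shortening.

-56.4 MPa

A_1 = 107.4 mm².
A_2 = 1590 mm².
Equal strain + equilibrium ⇒ each member carries load in proportion to AE: A₁E₁ = 12140000 N, A₂E₂ = 114200000 N, ΣAE = 126300000 N.
σ₂ = P·E₂/ΣAE = -99200·71800/126300000 = -56.38 MPa.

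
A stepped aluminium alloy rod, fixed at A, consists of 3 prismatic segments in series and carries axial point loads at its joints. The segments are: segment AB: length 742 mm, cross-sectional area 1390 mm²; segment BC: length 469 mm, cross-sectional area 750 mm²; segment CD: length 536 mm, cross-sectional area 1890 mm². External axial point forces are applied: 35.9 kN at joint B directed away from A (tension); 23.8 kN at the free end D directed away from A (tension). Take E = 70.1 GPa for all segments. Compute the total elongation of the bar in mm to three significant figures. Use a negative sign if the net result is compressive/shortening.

0.763 mm

Internal axial forces (sectioning from the free end, tension +): N_CD = 23.8 kN, N_BC = 23.8 kN, N_AB = 59.7 kN.
δ_AB = 59700·742/(1390·70100) = 0.4546 mm
δ_BC = 23800·469/(750·70100) = 0.2123 mm
δ_CD = 23800·536/(1890·70100) = 0.09629 mm
δ = Σδ_i = 0.7632 mm.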